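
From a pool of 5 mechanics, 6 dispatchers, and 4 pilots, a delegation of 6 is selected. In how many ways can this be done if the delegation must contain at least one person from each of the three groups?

With no constraint there are C(15,6) = 5005 possible selections.
Selections missing a whole group: no mechanics → C(10,6) = 210; no dispatchers → C(9,6) = 84; no pilots → C(11,6) = 462.
Add back selections omitting two groups (i.e. drawn from a single group): C(5,6) + C(6,6) + C(4,6) = 1.
By inclusion–exclusion: 5005 − 756 + 1 = 4250.

4250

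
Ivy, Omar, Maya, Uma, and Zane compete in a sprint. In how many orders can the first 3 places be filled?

60

There are 5 choices for 1st place, 4 for 2nd, and 3 for 3rd.
That gives 5 × 4 × 3 = 60.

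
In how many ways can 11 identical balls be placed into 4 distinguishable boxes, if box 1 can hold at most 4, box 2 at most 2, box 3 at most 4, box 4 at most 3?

Ignoring the caps, the number of non-negative solutions to x_1+…+x_4 = 11 is C(14,3) = 364.
Subtract solutions that violate a single cap (substitute x_i' = x_i − (cap_i+1)): x_1 ≥ 5 gives C(9,3) = 84; x_2 ≥ 3 gives C(11,3) = 165; x_3 ≥ 5 gives C(9,3) = 84; x_4 ≥ 4 gives C(10,3) = 120. Together 453.
Add back pairs where two caps are both exceeded: 20 + 4 + 10 + 20 + 35 + 10 = 99.
By inclusion–exclusion the count is 364 − 453 + 99 = 10.

10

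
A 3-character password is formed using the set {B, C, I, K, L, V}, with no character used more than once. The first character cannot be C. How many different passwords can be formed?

The first character has 6−1 = 5 choices (anything except C).
The remaining 2 characters are filled from the other 5 symbols without repetition: 5 × 4 = 20.
Total: 5 × 20 = 100.

100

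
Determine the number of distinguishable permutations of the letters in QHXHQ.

QHXHQ has 5 letters with H appearing twice and Q appearing twice.
The number of distinct arrangements is 5!/(2!·2!) = 120/4 = 30.

30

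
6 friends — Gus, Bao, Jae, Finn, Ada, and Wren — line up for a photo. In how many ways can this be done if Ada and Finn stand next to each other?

Place the 4 others and the Ada-Finn pair as 5 objects in a line; the pair has 2 internal arrangements.
That gives 2 × 5! = 2 × 120 = 240.

240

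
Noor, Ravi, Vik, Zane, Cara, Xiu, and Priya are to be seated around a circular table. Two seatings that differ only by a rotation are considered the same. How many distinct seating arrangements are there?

720

Seat Noor anywhere (absorbing the rotational symmetry), then permute the other 6: (6)! = 720.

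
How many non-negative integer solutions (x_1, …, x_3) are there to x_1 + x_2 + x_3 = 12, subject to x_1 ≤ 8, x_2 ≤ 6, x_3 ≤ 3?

Without the upper bounds there are C(14,2) = 91 ways to split 12 among 3 variables.
Subtract solutions that violate a single cap (substitute x_i' = x_i − (cap_i+1)): x_1 ≥ 9 gives C(5,2) = 10; x_2 ≥ 7 gives C(7,2) = 21; x_3 ≥ 4 gives C(10,2) = 45. Together 76.
Add back pairs where two caps are both exceeded: 0 + 0 + 3 = 3.
By inclusion–exclusion the count is 91 − 76 + 3 = 18.

18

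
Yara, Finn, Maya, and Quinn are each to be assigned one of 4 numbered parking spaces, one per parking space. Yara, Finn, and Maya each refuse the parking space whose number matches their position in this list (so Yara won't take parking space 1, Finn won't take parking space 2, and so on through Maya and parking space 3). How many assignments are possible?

Let Aᵢ (for i ∈ {1, 2, 3}) be the placements that put person i in their forbidden parking space. Any j of these fix j positions, leaving (4−j)! ways to fill the rest, and there are C(3,j) ways to pick which j.
By inclusion–exclusion, the number of valid placements is Σ_{j=0}^{3} (−1)^j C(3,j)·(4−j)!.
Computing: 24 − 18 + 6 − 1 = 11.

11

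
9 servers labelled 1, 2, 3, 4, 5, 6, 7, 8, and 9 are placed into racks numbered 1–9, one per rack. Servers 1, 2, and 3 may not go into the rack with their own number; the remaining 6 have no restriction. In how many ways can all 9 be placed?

Let Aᵢ (for i ∈ {1, 2, 3}) be the placements that put server i in its forbidden rack. Any j of these fix j positions, leaving (9−j)! ways to fill the rest, and there are C(3,j) ways to pick which j.
By inclusion–exclusion, the number of valid placements is Σ_{j=0}^{3} (−1)^j C(3,j)·(9−j)!.
Computing: 362880 − 120960 + 15120 − 720 = 256320.

256320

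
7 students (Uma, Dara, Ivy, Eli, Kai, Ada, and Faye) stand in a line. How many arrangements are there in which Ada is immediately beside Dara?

1440

Glue Ada and Dara into one block (2 internal orders), leaving 6 units to arrange in a row.
That gives 2 × 6! = 2 × 720 = 1440.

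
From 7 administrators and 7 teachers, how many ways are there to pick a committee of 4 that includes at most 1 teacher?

Split by how many teachers are chosen (0 through 1).
Sum: C(7,0)·C(7,4) + C(7,1)·C(7,3) = 35 + 245 = 280.

280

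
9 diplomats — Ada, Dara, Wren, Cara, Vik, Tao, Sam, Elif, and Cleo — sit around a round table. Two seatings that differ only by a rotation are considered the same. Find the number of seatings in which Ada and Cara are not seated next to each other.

Without the restriction there are (8)! = 40320 seatings.
Seatings with Ada beside Cara: treat them as a block with 2 internal orders, giving 2 × (7)! = 10080.
Subtracting, 40320 − 10080 = 30240.

30240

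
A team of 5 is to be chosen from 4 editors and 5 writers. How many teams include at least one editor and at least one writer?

Unrestricted: C(9,5) = 126 ways to pick any 5 of the 9.
Selections missing a whole group: no editors → C(5,5) = 1; no writers → C(4,5) = 0.
Both groups omitted at once is impossible, so 126 − 1 = 125.

125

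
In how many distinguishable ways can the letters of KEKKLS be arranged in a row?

KEKKLS has 6 letters with K appearing 3 times.
The number of distinct arrangements is 6!/(3!) = 720/6 = 120.

120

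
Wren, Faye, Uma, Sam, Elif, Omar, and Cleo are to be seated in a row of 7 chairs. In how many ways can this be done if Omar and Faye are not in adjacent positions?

3600

Of the 7! = 5040 arrangements, those with Omar and Faye adjacent number 2 × 6! = 1440 (treat the pair as a block with 2 internal orders).
So 5040 − 1440 = 3600 arrangements keep them apart.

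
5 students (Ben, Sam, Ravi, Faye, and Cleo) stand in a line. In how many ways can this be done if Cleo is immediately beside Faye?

Glue Cleo and Faye into one block (2 internal orders), leaving 4 units to arrange in a row.
That gives 2 × 4! = 2 × 24 = 48.

48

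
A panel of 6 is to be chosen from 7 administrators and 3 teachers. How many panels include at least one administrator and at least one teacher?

203

With no constraint there are C(10,6) = 210 possible selections.
Selections missing a whole group: no administrators → C(3,6) = 0; no teachers → C(7,6) = 7.
Both groups omitted at once is impossible, so 210 − 7 = 203.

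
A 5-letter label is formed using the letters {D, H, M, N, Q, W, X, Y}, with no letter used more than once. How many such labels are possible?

6720

With no repetition, fill the 5 letters in order: 8 choices, then 7, down to 4.
8 × 7 × 6 × 5 × 4 = 6720.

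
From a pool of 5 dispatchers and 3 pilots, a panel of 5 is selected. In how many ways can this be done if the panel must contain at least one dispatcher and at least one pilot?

With no constraint there are C(8,5) = 56 possible selections.
Selections missing a whole group: no dispatchers → C(3,5) = 0; no pilots → C(5,5) = 1.
Both groups omitted at once is impossible, so 56 − 1 = 55.

55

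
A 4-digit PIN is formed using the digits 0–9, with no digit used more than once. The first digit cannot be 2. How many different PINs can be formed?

The first digit has 10−1 = 9 choices (anything except 2).
The remaining 3 digits are filled from the other 9 symbols without repetition: 9 × 8 × 7 = 504.
Total: 9 × 504 = 4536.

4536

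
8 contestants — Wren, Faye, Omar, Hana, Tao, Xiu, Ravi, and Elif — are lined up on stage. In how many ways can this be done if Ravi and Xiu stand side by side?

Glue Ravi and Xiu into one block (2 internal orders), leaving 7 units to arrange in a row.
So the count is 2·(7)! = 10080.

10080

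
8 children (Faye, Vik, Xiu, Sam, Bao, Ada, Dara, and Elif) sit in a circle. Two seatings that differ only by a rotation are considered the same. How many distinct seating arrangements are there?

Fix one person's seat to break rotational symmetry; the remaining 7 people can be arranged in (7)! = 5040 ways.

5040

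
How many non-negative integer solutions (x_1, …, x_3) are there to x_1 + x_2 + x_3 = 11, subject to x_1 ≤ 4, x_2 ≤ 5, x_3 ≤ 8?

24

By stars and bars, unrestricted non-negative solutions to x_1+…+x_3 = 11 number C(11+2,2) = 78.
Subtract solutions that violate a single cap (substitute x_i' = x_i − (cap_i+1)): x_1 ≥ 5 gives C(8,2) = 28; x_2 ≥ 6 gives C(7,2) = 21; x_3 ≥ 9 gives C(4,2) = 6. Together 55.
Add back pairs where two caps are both exceeded: 1 + 0 + 0 = 1.
By inclusion–exclusion the count is 78 − 55 + 1 = 24.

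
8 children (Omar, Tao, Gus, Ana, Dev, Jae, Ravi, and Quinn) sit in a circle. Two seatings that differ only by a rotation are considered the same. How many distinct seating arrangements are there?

5040

Fix one person's seat to break rotational symmetry; the remaining 7 people can be arranged in (7)! = 5040 ways.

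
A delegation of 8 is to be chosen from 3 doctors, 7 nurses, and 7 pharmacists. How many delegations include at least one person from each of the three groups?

Unrestricted: C(17,8) = 24310 ways to pick any 8 of the 17.
Subtract selections that omit an entire group: no doctors → C(14,8) = 3003; no nurses → C(10,8) = 45; no pharmacists → C(10,8) = 45.
Add back selections omitting two groups (i.e. drawn from a single group): C(3,8) + C(7,8) + C(7,8) = 0.
By inclusion–exclusion: 24310 − 3093 + 0 = 21217.

21217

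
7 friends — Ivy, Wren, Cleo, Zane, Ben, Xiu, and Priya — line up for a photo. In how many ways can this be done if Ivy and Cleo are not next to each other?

3600

There are 7! = 5040 arrangements in all. If Ivy and Cleo are adjacent, merging them into one block gives 2·(6)! = 1440 arrangements.
So 5040 − 1440 = 3600 arrangements keep them apart.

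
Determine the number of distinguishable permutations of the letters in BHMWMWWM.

1120

Letter multiplicities in BHMWMWWM: B×1, H×1, M×3, W×3.
So there are 8! / (3!·3!) = 1120 distinguishable arrangements.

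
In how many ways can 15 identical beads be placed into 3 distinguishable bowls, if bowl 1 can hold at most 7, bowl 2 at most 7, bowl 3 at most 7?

Ignoring the caps, the number of non-negative solutions to x_1+…+x_3 = 15 is C(17,2) = 136.
Subtract solutions that violate a single cap (substitute x_i' = x_i − (cap_i+1)): x_1 ≥ 8 gives C(9,2) = 36; x_2 ≥ 8 gives C(9,2) = 36; x_3 ≥ 8 gives C(9,2) = 36. Together 108.
No two caps can be exceeded simultaneously, so the pair terms are all 0.
By inclusion–exclusion the count is 136 − 108 + 0 = 28.

28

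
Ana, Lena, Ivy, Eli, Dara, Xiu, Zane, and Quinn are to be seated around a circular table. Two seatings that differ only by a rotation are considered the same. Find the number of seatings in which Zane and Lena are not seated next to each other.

3600

All circular seatings of 8 people number (7)! = 5040.
Those with Zane next to Lena: fuse the pair into one unit and seat 7 units around a circle — 2·(6)! = 1440.
Subtracting, 5040 − 1440 = 3600.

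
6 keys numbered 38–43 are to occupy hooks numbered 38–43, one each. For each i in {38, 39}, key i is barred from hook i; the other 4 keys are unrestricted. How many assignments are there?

504

Let Aᵢ (for i ∈ {38, 39}) be the placements that put key i in its forbidden hook. Any j of these fix j positions, leaving (6−j)! ways to fill the rest, and there are C(2,j) ways to pick which j.
By inclusion–exclusion, the number of valid placements is Σ_{j=0}^{2} (−1)^j C(2,j)·(6−j)!.
Computing: 720 − 240 + 24 = 504.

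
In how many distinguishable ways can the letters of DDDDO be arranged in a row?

5

DDDDO has 5 letters with D appearing 4 times.
So there are 5! / (4!) = 5 distinguishable arrangements.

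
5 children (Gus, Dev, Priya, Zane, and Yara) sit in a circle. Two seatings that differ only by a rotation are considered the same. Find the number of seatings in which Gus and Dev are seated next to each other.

Glue Gus and Dev into a block (2 internal orders). Seating 4 units around a circle gives (3)! arrangements.
So 2 × (3)! = 2 × 6 = 12.

12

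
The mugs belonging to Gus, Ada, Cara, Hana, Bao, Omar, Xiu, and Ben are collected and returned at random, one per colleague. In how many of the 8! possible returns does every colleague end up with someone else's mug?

14833

Count assignments avoiding every fixed point. For any j of the 8 colleagues fixed to their own mug, the other 8−j can be arranged in (8−j)! ways.
By inclusion–exclusion this is Σ_{j=0}^{8} (−1)^j C(8,j)·(8−j)!.
Computing: 40320 − 40320 + 20160 − 6720 + 1680 − 336 + 56 − 8 + 1 = 14833.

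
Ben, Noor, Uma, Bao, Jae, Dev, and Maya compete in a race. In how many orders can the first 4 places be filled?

840

There are 7 choices for 1st place, 6 for 2nd, and so on down to 4 for position 4.
That gives 7 × 6 × 5 × 4 = 840.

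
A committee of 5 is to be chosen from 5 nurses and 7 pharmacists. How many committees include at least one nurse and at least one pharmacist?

770

Total 5-person selections from all 12: C(12,5) = 792.
Subtract selections that omit an entire group: no nurses → C(7,5) = 21; no pharmacists → C(5,5) = 1.
Both groups omitted at once is impossible, so 792 − 22 = 770.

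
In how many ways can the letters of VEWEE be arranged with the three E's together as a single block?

Treat the 3 copies of E as a single block. The multiset to arrange is then {EEE, V, W}, 3 items in all.
All 3 items are distinct, so there are (3)! = 6 arrangements.

6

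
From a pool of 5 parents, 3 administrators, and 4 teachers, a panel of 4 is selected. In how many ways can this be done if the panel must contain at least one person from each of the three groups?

With no constraint there are C(12,4) = 495 possible selections.
Selections missing a whole group: no parents → C(7,4) = 35; no administrators → C(9,4) = 126; no teachers → C(8,4) = 70.
Add back selections omitting two groups (i.e. drawn from a single group): C(5,4) + C(3,4) + C(4,4) = 6.
By inclusion–exclusion: 495 − 231 + 6 = 270.

270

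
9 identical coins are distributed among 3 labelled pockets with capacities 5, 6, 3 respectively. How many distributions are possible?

Without the upper bounds there are C(11,2) = 55 ways to split 9 among 3 pockets.
Subtract solutions that violate a single cap (substitute x_i' = x_i − (cap_i+1)): x_1 ≥ 6 gives C(5,2) = 10; x_2 ≥ 7 gives C(4,2) = 6; x_3 ≥ 4 gives C(7,2) = 21. Together 37.
No two caps can be exceeded simultaneously, so the pair terms are all 0.
By inclusion–exclusion the count is 55 − 37 + 0 = 18.

18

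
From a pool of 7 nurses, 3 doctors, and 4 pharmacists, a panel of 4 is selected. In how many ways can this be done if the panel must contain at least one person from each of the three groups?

Total 4-person selections from all 14: C(14,4) = 1001.
Selections missing a whole group: no nurses → C(7,4) = 35; no doctors → C(11,4) = 330; no pharmacists → C(10,4) = 210.
Add back selections omitting two groups (i.e. drawn from a single group): C(7,4) + C(3,4) + C(4,4) = 36.
By inclusion–exclusion: 1001 − 575 + 36 = 462.

462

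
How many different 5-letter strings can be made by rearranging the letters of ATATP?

30

Letter multiplicities in ATATP: A×2, P×1, T×2.
The number of distinct arrangements is 5!/(2!·2!) = 120/4 = 30.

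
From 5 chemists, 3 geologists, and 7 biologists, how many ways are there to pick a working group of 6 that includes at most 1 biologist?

420

Split by how many biologists are chosen (0 through 1).
Sum: C(7,0)·C(8,6) + C(7,1)·C(8,5) = 28 + 392 = 420.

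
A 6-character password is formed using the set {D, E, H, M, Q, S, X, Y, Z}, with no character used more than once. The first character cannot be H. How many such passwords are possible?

The first character has 9−1 = 8 choices (anything except H).
The remaining 5 characters are filled from the other 8 symbols without repetition: 8 × 7 × 6 × 5 × 4 = 6720.
Total: 8 × 6720 = 53760.

53760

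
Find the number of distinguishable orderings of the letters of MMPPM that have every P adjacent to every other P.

4

Treat the 2 copies of P as a single block. The multiset to arrange is then {PP, M, M, M}, 4 items in all.
That gives (4)!/(3!) = 4 arrangements.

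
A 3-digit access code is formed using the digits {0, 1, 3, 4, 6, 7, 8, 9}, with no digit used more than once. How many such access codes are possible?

With no repetition, fill the 3 digits in order: 8 choices, then 7, down to 6.
That product is 8 × 7 × 6 = 336.

336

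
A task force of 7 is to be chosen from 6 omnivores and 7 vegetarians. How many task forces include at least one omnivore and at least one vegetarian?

1715

With no constraint there are C(13,7) = 1716 possible selections.
Subtract selections that omit an entire group: no omnivores → C(7,7) = 1; no vegetarians → C(6,7) = 0.
Both groups omitted at once is impossible, so 1716 − 1 = 1715.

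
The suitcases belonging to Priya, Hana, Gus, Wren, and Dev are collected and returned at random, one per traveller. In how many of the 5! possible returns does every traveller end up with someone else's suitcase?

This is the derangement count D_5: permutations of 5 items with no fixed point.
By inclusion–exclusion this is Σ_{j=0}^{5} (−1)^j C(5,j)·(5−j)!.
Computing: 120 − 120 + 60 − 20 + 5 − 1 = 44.

44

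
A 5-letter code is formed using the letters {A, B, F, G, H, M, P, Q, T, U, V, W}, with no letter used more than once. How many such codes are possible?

With no repetition, fill the 5 letters in order: 12 choices, then 11, down to 8.
12 × 11 × 10 × 9 × 8 = 95040.

95040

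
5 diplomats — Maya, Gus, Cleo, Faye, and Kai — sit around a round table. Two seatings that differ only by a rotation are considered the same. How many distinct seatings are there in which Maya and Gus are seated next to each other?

12

Glue Maya and Gus into a block (2 internal orders). Seating 4 units around a circle gives (3)! arrangements.
So 2 × (3)! = 2 × 6 = 12.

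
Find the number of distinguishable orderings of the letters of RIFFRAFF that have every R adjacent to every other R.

Treat the 2 copies of R as a single block. The multiset to arrange is then {RR, A, F, F, F, F, I}, 7 items in all.
That gives (7)!/(4!) = 210 arrangements.

210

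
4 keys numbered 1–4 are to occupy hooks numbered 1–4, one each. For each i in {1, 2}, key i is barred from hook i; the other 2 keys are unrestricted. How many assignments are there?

Let Aᵢ (for i ∈ {1, 2}) be the placements that put key i in its forbidden hook. Any j of these fix j positions, leaving (4−j)! ways to fill the rest, and there are C(2,j) ways to pick which j.
By inclusion–exclusion, the number of valid placements is Σ_{j=0}^{2} (−1)^j C(2,j)·(4−j)!.
Computing: 24 − 12 + 2 = 14.

14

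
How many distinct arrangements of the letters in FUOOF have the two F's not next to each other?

There are 5!/(2!·2!) = 30 arrangements of FUOOF in total.
If the two F's are adjacent, glue them into one block, leaving 4 items to arrange: (4)!/(2!) = 12 ways.
Hence 30 − 12 = 18.

18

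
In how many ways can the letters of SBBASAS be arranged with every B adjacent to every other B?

Treat the 2 copies of B as a single block. The multiset to arrange is then {BB, A, A, S, S, S}, 6 items in all.
That gives (6)!/(3!·2!) = 60 arrangements.

60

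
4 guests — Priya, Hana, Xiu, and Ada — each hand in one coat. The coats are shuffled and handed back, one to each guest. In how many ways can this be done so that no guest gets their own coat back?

9

Let Aᵢ be the assignments in which guest i gets their own coat. We want the size of the complement of A₁∪…∪A_4.
By inclusion–exclusion this is Σ_{j=0}^{4} (−1)^j C(4,j)·(4−j)!.
Computing: 24 − 24 + 12 − 4 + 1 = 9.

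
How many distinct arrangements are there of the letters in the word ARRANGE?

ARRANGE has 7 letters with A appearing twice and R appearing twice.
The number of distinct arrangements is 7!/(2!·2!) = 5040/4 = 1260.

1260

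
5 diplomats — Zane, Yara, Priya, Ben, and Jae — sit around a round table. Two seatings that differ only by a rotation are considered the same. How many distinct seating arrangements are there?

24

Around a circle, 5 distinct people have 5!/5 = (4)! = 24 rotationally distinct seatings.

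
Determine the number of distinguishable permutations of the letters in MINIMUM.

Letter multiplicities in MINIMUM: I×2, M×3, N×1, U×1.
The number of distinct arrangements is 7!/(3!·2!) = 5040/12 = 420.

420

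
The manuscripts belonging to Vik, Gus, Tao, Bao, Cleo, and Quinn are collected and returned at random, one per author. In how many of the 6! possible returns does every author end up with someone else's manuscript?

Let Aᵢ be the assignments in which author i gets their own manuscript. We want the size of the complement of A₁∪…∪A_6.
By inclusion–exclusion this is Σ_{j=0}^{6} (−1)^j C(6,j)·(6−j)!.
Computing: 720 − 720 + 360 − 120 + 30 − 6 + 1 = 265.

265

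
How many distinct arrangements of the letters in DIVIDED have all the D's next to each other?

60

Treat the 3 copies of D as a single block. The multiset to arrange is then {DDD, E, I, I, V}, 5 items in all.
That gives (5)!/(2!) = 60 arrangements.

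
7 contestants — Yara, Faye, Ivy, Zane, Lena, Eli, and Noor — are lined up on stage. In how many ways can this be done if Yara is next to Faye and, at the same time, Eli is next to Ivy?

Treat {Yara,Faye} as one block (2 orders) and {Eli,Ivy} as another (2 orders).
That leaves 5 units to arrange: 2 × 2 × 5! = 4 × 120 = 480.

480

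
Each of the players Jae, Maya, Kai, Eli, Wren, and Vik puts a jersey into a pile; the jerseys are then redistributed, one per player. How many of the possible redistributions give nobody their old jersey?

This is the derangement count D_6: permutations of 6 items with no fixed point.
By inclusion–exclusion this is Σ_{j=0}^{6} (−1)^j C(6,j)·(6−j)!.
Computing: 720 − 720 + 360 − 120 + 30 − 6 + 1 = 265.

265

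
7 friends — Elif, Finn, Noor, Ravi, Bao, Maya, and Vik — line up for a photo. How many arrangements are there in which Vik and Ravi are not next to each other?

Of the 7! = 5040 arrangements, those with Vik and Ravi adjacent number 2 × 6! = 1440 (treat the pair as a block with 2 internal orders).
So 5040 − 1440 = 3600 arrangements keep them apart.

3600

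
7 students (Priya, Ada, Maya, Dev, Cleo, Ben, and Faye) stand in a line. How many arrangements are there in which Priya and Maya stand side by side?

Treat {Priya, Maya} as a single unit. There are 6 units to order, and the pair itself can be ordered 2 ways.
That gives 2 × 6! = 2 × 720 = 1440.

1440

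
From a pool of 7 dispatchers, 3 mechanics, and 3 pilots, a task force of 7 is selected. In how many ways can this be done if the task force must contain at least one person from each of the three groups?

1477

Unrestricted: C(13,7) = 1716 ways to pick any 7 of the 13.
Subtract selections that omit an entire group: no dispatchers → C(6,7) = 0; no mechanics → C(10,7) = 120; no pilots → C(10,7) = 120.
Add back selections omitting two groups (i.e. drawn from a single group): C(7,7) + C(3,7) + C(3,7) = 1.
By inclusion–exclusion: 1716 − 240 + 1 = 1477.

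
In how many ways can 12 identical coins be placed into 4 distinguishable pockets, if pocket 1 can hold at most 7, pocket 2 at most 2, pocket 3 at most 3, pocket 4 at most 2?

Ignoring the caps, the number of non-negative solutions to x_1+…+x_4 = 12 is C(15,3) = 455.
Subtract solutions that violate a single cap (substitute x_i' = x_i − (cap_i+1)): x_1 ≥ 8 gives C(7,3) = 35; x_2 ≥ 3 gives C(12,3) = 220; x_3 ≥ 4 gives C(11,3) = 165; x_4 ≥ 3 gives C(12,3) = 220. Together 640.
Add back pairs where two caps are both exceeded: 4 + 1 + 4 + 56 + 84 + 56 = 205.
Subtract triples: 0 + 0 + 0 + 10 = 10.
By inclusion–exclusion the count is 455 − 640 + 205 − 10 = 10.

10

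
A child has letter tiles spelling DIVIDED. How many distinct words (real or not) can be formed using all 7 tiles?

DIVIDED has 7 letters with D appearing 3 times and I appearing twice.
Dividing 7! = 5040 by 3!·2! = 12 for the repeated letters gives 420.

420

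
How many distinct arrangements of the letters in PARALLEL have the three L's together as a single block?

360

Treat the 3 copies of L as a single block. The multiset to arrange is then {LLL, A, A, E, P, R}, 6 items in all.
That gives (6)!/(2!) = 360 arrangements.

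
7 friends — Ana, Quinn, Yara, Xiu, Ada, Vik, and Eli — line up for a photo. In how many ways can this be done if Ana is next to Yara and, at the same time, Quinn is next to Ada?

480

Treat {Ana,Yara} as one block (2 orders) and {Quinn,Ada} as another (2 orders).
That leaves 5 units to arrange: 2 × 2 × 5! = 4 × 120 = 480.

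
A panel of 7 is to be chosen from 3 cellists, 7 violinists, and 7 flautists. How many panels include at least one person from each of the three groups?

With no constraint there are C(17,7) = 19448 possible selections.
Subtract selections that omit an entire group: no cellists → C(14,7) = 3432; no violinists → C(10,7) = 120; no flautists → C(10,7) = 120.
Add back selections omitting two groups (i.e. drawn from a single group): C(3,7) + C(7,7) + C(7,7) = 2.
By inclusion–exclusion: 19448 − 3672 + 2 = 15778.

15778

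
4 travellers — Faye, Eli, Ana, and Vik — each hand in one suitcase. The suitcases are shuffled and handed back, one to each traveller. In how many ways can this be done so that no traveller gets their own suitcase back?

This is the derangement count D_4: permutations of 4 items with no fixed point.
By inclusion–exclusion this is Σ_{j=0}^{4} (−1)^j C(4,j)·(4−j)!.
Computing: 24 − 24 + 12 − 4 + 1 = 9.

9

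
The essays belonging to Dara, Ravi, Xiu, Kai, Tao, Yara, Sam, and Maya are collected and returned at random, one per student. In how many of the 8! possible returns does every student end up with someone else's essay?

14833

Let Aᵢ be the assignments in which student i gets their own essay. We want the size of the complement of A₁∪…∪A_8.
By inclusion–exclusion this is Σ_{j=0}^{8} (−1)^j C(8,j)·(8−j)!.
Computing: 40320 − 40320 + 20160 − 6720 + 1680 − 336 + 56 − 8 + 1 = 14833.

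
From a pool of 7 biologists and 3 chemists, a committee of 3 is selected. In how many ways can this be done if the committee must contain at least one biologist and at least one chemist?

With no constraint there are C(10,3) = 120 possible selections.
Subtract selections that omit an entire group: no biologists → C(3,3) = 1; no chemists → C(7,3) = 35.
Both groups omitted at once is impossible, so 120 − 36 = 84.

84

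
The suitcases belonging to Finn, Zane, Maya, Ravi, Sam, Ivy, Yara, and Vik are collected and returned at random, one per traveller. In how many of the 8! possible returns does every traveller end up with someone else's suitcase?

14833

This is the derangement count D_8: permutations of 8 items with no fixed point.
By inclusion–exclusion this is Σ_{j=0}^{8} (−1)^j C(8,j)·(8−j)!.
Computing: 40320 − 40320 + 20160 − 6720 + 1680 − 336 + 56 − 8 + 1 = 14833.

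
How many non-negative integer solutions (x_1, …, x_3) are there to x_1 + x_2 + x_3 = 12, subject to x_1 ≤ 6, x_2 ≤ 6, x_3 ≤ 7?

34

Without the upper bounds there are C(14,2) = 91 ways to split 12 among 3 variables.
Subtract solutions that violate a single cap (substitute x_i' = x_i − (cap_i+1)): x_1 ≥ 7 gives C(7,2) = 21; x_2 ≥ 7 gives C(7,2) = 21; x_3 ≥ 8 gives C(6,2) = 15. Together 57.
No two caps can be exceeded simultaneously, so the pair terms are all 0.
By inclusion–exclusion the count is 91 − 57 + 0 = 34.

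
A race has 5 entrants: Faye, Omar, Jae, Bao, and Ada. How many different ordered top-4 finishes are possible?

There are 5 choices for 1st place, 4 for 2nd, and so on down to 2 for position 4.
That gives 5 × 4 × 3 × 2 = 120.

120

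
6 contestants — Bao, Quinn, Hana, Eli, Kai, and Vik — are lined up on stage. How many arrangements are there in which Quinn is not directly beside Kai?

480

Of the 6! = 720 arrangements, those with Quinn and Kai adjacent number 2 × 5! = 240 (treat the pair as a block with 2 internal orders).
Complementary counting: 720 − 240 = 480.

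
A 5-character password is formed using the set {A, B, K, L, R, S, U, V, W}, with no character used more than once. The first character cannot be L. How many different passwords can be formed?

13440

The first character has 9−1 = 8 choices (anything except L).
The remaining 4 characters are filled from the other 8 symbols without repetition: 8 × 7 × 6 × 5 = 1680.
Total: 8 × 1680 = 13440.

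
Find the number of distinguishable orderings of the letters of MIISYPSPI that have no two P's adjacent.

There are 9!/(3!·2!·2!) = 15120 arrangements of MIISYPSPI in total.
Arrangements with the P's together: treat PP as one letter, giving (8)!/(3!·2!) = 3360.
Hence 15120 − 3360 = 11760.

11760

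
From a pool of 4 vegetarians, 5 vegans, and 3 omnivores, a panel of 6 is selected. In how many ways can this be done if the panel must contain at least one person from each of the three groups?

805

With no constraint there are C(12,6) = 924 possible selections.
Selections missing a whole group: no vegetarians → C(8,6) = 28; no vegans → C(7,6) = 7; no omnivores → C(9,6) = 84.
Add back selections omitting two groups (i.e. drawn from a single group): C(4,6) + C(5,6) + C(3,6) = 0.
By inclusion–exclusion: 924 − 119 + 0 = 805.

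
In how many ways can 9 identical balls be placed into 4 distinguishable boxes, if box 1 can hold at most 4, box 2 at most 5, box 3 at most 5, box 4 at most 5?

Without the upper bounds there are C(12,3) = 220 ways to split 9 among 4 boxes.
Subtract solutions that violate a single cap (substitute x_i' = x_i − (cap_i+1)): x_1 ≥ 5 gives C(7,3) = 35; x_2 ≥ 6 gives C(6,3) = 20; x_3 ≥ 6 gives C(6,3) = 20; x_4 ≥ 6 gives C(6,3) = 20. Together 95.
No two caps can be exceeded simultaneously, so the pair terms are all 0.
By inclusion–exclusion the count is 220 − 95 + 0 = 125.

125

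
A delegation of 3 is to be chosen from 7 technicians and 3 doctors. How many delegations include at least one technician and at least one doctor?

84

Total 3-person selections from all 10: C(10,3) = 120.
Selections missing a whole group: no technicians → C(3,3) = 1; no doctors → C(7,3) = 35.
Both groups omitted at once is impossible, so 120 − 36 = 84.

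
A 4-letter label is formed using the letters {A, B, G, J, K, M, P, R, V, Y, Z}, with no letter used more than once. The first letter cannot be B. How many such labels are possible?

The first letter has 11−1 = 10 choices (anything except B).
The remaining 3 letters are filled from the other 10 symbols without repetition: 10 × 9 × 8 = 720.
Total: 10 × 720 = 7200.

7200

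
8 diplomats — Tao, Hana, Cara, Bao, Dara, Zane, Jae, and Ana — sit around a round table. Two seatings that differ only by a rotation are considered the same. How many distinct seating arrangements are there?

5040

Around a circle, 8 distinct people have 8!/8 = (7)! = 5040 rotationally distinct seatings.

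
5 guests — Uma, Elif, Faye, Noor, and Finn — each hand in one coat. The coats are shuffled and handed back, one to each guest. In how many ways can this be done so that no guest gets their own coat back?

44

Count assignments avoiding every fixed point. For any j of the 5 guests fixed to their own coat, the other 5−j can be arranged in (5−j)! ways.
By inclusion–exclusion this is Σ_{j=0}^{5} (−1)^j C(5,j)·(5−j)!.
Computing: 120 − 120 + 60 − 20 + 5 − 1 = 44.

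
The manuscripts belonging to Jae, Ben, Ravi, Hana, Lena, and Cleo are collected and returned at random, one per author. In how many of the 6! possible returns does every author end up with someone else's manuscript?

265

Count assignments avoiding every fixed point. For any j of the 6 authors fixed to their own manuscript, the other 6−j can be arranged in (6−j)! ways.
By inclusion–exclusion this is Σ_{j=0}^{6} (−1)^j C(6,j)·(6−j)!.
Computing: 720 − 720 + 360 − 120 + 30 − 6 + 1 = 265.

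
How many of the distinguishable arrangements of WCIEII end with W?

With the last slot taken by W, it remains to arrange the other 5 letters (CIEII).
Those 5 letters have I appearing 3 times, giving (5)!/(3!) = 20.

20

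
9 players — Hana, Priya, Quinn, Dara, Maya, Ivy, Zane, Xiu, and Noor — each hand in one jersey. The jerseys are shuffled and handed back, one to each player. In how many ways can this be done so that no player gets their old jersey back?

Count assignments avoiding every fixed point. For any j of the 9 players fixed to their old jersey, the other 9−j can be arranged in (9−j)! ways.
By inclusion–exclusion this is Σ_{j=0}^{9} (−1)^j C(9,j)·(9−j)!.
Computing: 362880 − 362880 + 181440 − 60480 + 15120 − 3024 + 504 − 72 + 9 − 1 = 133496.

133496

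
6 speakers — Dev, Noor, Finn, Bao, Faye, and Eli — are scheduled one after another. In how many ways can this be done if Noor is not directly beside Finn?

There are 6! = 720 arrangements in all. If Noor and Finn are adjacent, merging them into one block gives 2·(5)! = 240 arrangements.
Complementary counting: 720 − 240 = 480.

480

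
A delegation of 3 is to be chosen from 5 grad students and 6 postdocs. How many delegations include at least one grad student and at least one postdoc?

Total 3-person selections from all 11: C(11,3) = 165.
Subtract selections that omit an entire group: no grad students → C(6,3) = 20; no postdocs → C(5,3) = 10.
Both groups omitted at once is impossible, so 165 − 30 = 135.

135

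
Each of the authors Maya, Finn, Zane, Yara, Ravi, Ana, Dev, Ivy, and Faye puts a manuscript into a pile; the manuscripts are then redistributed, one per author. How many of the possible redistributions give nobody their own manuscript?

This is the derangement count D_9: permutations of 9 items with no fixed point.
By inclusion–exclusion this is Σ_{j=0}^{9} (−1)^j C(9,j)·(9−j)!.
Computing: 362880 − 362880 + 181440 − 60480 + 15120 − 3024 + 504 − 72 + 9 − 1 = 133496.

133496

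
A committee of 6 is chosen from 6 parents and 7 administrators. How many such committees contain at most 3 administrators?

1058

Split by how many administrators are chosen (0 through 3).
Sum: C(7,0)·C(6,6) + C(7,1)·C(6,5) + C(7,2)·C(6,4) + C(7,3)·C(6,3) = 1 + 42 + 315 + 700 = 1058.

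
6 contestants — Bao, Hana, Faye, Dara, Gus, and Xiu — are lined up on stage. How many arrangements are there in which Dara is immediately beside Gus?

240

Place the 4 others and the Dara-Gus pair as 5 objects in a line; the pair has 2 internal arrangements.
That gives 2 × 5! = 2 × 120 = 240.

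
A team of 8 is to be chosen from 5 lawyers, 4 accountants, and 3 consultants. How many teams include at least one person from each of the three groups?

Unrestricted: C(12,8) = 495 ways to pick any 8 of the 12.
Subtract selections that omit an entire group: no lawyers → C(7,8) = 0; no accountants → C(8,8) = 1; no consultants → C(9,8) = 9.
Add back selections omitting two groups (i.e. drawn from a single group): C(5,8) + C(4,8) + C(3,8) = 0.
By inclusion–exclusion: 495 − 10 + 0 = 485.

485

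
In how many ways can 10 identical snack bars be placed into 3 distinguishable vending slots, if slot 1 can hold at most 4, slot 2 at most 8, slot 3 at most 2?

Without the upper bounds there are C(12,2) = 66 ways to split 10 among 3 vending slots.
Subtract solutions that violate a single cap (substitute x_i' = x_i − (cap_i+1)): x_1 ≥ 5 gives C(7,2) = 21; x_2 ≥ 9 gives C(3,2) = 3; x_3 ≥ 3 gives C(9,2) = 36. Together 60.
Add back pairs where two caps are both exceeded: 0 + 6 + 0 = 6.
By inclusion–exclusion the count is 66 − 60 + 6 = 12.

12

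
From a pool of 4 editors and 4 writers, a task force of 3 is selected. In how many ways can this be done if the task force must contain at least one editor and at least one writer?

Unrestricted: C(8,3) = 56 ways to pick any 3 of the 8.
Selections missing a whole group: no editors → C(4,3) = 4; no writers → C(4,3) = 4.
Both groups omitted at once is impossible, so 56 − 8 = 48.

48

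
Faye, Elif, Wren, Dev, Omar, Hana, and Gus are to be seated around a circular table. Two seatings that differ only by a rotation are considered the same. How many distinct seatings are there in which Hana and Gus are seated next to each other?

Treat {Hana, Gus} as one unit (2 internal orders) and seat the resulting 6 units around the table: (5)! circular arrangements.
So 2 × (5)! = 2 × 120 = 240.

240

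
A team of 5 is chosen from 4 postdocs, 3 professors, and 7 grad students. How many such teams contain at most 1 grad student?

266

Split by how many grad students are chosen (0 through 1).
Sum: C(7,0)·C(7,5) + C(7,1)·C(7,4) = 21 + 245 = 266.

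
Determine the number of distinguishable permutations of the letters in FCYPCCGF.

FCYPCCGF has 8 letters with C appearing 3 times and F appearing twice.
The number of distinct arrangements is 8!/(3!·2!) = 40320/12 = 3360.

3360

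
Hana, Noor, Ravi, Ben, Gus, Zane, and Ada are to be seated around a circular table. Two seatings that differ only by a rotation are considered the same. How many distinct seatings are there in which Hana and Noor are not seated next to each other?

480

Without the restriction there are (6)! = 720 seatings.
Seatings with Hana beside Noor: treat them as a block with 2 internal orders, giving 2 × (5)! = 240.
Subtracting, 720 − 240 = 480.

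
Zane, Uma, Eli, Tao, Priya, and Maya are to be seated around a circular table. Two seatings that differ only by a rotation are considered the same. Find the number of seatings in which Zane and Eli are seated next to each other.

48

Treat {Zane, Eli} as one unit (2 internal orders) and seat the resulting 5 units around the table: (4)! circular arrangements.
So 2 × (4)! = 2 × 24 = 48.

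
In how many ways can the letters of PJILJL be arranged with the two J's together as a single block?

60

Treat the 2 copies of J as a single block. The multiset to arrange is then {JJ, I, L, L, P}, 5 items in all.
That gives (5)!/(2!) = 60 arrangements.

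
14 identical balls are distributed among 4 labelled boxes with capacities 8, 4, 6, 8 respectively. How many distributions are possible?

Ignoring the caps, the number of non-negative solutions to x_1+…+x_4 = 14 is C(17,3) = 680.
Subtract solutions that violate a single cap (substitute x_i' = x_i − (cap_i+1)): x_1 ≥ 9 gives C(8,3) = 56; x_2 ≥ 5 gives C(12,3) = 220; x_3 ≥ 7 gives C(10,3) = 120; x_4 ≥ 9 gives C(8,3) = 56. Together 452.
Add back pairs where two caps are both exceeded: 1 + 0 + 0 + 10 + 1 + 0 = 12.
By inclusion–exclusion the count is 680 − 452 + 12 = 240.

240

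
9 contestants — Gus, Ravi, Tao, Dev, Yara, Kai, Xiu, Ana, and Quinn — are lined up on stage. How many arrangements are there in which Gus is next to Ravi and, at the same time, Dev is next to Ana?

Treat {Gus,Ravi} as one block (2 orders) and {Dev,Ana} as another (2 orders).
That leaves 7 units to arrange: 2 × 2 × 7! = 4 × 5040 = 20160.

20160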